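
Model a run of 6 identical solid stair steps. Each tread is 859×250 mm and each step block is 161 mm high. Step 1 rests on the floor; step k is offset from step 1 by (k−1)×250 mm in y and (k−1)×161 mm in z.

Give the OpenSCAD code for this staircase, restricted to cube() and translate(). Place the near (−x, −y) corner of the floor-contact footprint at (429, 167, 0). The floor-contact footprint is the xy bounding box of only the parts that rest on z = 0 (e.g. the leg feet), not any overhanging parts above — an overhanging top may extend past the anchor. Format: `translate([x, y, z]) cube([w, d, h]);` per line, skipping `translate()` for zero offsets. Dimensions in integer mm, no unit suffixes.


translate([429, 167, 0]) cube([859, 250, 161]);
translate([429, 417, 161]) cube([859, 250, 161]);
translate([429, 667, 322]) cube([859, 250, 161]);
translate([429, 917, 483]) cube([859, 250, 161]);
translate([429, 1167, 644]) cube([859, 250, 161]);
translate([429, 1417, 805]) cube([859, 250, 161]);


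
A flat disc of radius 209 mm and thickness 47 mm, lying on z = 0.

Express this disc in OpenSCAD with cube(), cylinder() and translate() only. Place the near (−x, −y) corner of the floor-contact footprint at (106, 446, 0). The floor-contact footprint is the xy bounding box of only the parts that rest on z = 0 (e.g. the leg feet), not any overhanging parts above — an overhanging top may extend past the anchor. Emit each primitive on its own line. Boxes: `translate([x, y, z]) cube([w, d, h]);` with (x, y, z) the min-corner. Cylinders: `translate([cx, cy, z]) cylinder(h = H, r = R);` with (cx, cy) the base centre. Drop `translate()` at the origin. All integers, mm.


translate([315, 655, 0]) cylinder(h = 47, r = 209);


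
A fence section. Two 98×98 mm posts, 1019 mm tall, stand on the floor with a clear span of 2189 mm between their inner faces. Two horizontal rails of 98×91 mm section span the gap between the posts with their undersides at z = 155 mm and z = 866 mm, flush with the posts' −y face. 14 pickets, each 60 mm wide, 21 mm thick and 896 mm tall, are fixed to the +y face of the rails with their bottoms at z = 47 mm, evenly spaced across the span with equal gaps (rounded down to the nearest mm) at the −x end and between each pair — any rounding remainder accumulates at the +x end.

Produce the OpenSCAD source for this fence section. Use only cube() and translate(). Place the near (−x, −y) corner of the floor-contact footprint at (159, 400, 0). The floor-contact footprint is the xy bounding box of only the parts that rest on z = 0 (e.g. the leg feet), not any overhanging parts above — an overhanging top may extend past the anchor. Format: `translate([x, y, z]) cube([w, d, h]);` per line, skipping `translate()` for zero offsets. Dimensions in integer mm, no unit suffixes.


translate([159, 400, 0]) cube([98, 98, 1019]);
translate([2446, 400, 0]) cube([98, 98, 1019]);
translate([257, 400, 155]) cube([2189, 98, 91]);
translate([257, 400, 866]) cube([2189, 98, 91]);
translate([346, 498, 47]) cube([60, 21, 896]);
translate([495, 498, 47]) cube([60, 21, 896]);
translate([644, 498, 47]) cube([60, 21, 896]);
translate([793, 498, 47]) cube([60, 21, 896]);
translate([942, 498, 47]) cube([60, 21, 896]);
translate([1091, 498, 47]) cube([60, 21, 896]);
translate([1240, 498, 47]) cube([60, 21, 896]);
translate([1389, 498, 47]) cube([60, 21, 896]);
translate([1538, 498, 47]) cube([60, 21, 896]);
translate([1687, 498, 47]) cube([60, 21, 896]);
translate([1836, 498, 47]) cube([60, 21, 896]);
translate([1985, 498, 47]) cube([60, 21, 896]);
translate([2134, 498, 47]) cube([60, 21, 896]);
translate([2283, 498, 47]) cube([60, 21, 896]);


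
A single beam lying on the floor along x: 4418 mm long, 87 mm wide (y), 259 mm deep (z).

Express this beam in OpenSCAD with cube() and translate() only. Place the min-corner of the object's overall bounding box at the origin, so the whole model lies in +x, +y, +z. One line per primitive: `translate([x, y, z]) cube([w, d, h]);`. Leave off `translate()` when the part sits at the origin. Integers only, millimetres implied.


cube([4418, 87, 259]);


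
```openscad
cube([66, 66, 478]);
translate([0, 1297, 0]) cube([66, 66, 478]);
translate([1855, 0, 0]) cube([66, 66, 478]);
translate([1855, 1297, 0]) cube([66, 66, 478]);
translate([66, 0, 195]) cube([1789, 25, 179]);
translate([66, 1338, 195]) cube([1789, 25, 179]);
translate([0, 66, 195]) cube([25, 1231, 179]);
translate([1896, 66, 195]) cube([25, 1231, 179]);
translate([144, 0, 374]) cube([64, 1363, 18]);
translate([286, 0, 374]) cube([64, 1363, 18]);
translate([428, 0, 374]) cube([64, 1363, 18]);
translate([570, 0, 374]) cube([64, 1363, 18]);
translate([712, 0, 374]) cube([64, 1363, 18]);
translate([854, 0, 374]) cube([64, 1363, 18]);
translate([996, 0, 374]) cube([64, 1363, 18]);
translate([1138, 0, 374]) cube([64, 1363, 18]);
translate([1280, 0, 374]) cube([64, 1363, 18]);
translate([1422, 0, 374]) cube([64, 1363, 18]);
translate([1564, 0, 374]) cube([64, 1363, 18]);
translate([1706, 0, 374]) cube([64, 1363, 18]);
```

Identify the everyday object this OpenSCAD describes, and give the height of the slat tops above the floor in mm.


A bed frame. The slat-top height is 392 mm.

Four posts, four rails, and a row of slats — a bed frame. Slats sit on the rails at z = 195 + 179 = 374; with slat thickness 18, the top is 392 mm.


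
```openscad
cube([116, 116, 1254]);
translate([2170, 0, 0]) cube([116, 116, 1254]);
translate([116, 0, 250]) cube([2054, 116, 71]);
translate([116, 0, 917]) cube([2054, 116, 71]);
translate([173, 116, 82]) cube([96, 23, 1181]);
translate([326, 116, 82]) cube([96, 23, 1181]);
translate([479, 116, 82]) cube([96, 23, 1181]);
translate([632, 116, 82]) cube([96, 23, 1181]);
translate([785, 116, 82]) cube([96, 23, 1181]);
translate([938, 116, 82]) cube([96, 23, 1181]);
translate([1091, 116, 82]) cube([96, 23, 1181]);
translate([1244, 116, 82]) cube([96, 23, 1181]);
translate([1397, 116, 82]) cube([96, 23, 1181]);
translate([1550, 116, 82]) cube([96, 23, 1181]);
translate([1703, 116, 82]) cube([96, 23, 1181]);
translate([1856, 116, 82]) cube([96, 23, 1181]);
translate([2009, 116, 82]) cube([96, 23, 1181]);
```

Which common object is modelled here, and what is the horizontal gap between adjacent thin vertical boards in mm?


A fence section. The picket gap is 57 mm.

Two posts, two rails, 13 pickets — a fence section. Span 2054 mm holds 13 pickets of 96 mm with 14 equal gaps: ⌊(2054 − 13·96) / 14⌋ = 57 mm.


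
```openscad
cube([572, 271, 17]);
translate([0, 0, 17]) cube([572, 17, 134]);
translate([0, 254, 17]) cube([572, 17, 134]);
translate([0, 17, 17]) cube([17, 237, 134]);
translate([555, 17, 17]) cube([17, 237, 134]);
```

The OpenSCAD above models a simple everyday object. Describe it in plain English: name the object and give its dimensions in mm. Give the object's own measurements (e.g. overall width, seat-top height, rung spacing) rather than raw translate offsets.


An open-topped rectangular box: outside dimensions 572×271×151 mm, with a uniform wall and base thickness of 17 mm. The base is a full 572×271 slab on the floor; four walls sit on top of the base. The front and back walls (the −y and +y sides) span the full width; the two side walls fit between them.


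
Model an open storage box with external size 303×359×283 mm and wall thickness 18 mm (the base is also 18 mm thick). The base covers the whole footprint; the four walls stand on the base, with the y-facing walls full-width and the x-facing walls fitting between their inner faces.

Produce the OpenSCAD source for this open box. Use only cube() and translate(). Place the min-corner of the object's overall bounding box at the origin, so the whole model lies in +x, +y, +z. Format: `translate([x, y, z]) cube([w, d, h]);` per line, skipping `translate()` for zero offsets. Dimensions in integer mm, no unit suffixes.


cube([303, 359, 18]);
translate([0, 0, 18]) cube([303, 18, 265]);
translate([0, 341, 18]) cube([303, 18, 265]);
translate([0, 18, 18]) cube([18, 323, 265]);
translate([285, 18, 18]) cube([18, 323, 265]);


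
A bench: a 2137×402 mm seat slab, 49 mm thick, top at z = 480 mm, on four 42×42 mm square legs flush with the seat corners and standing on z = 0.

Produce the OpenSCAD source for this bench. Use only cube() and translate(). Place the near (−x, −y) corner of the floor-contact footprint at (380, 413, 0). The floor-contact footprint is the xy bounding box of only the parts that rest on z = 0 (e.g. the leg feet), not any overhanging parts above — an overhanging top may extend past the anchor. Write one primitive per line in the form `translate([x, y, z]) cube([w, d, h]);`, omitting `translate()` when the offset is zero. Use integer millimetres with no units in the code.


translate([380, 413, 431]) cube([2137, 402, 49]);
translate([380, 413, 0]) cube([42, 42, 431]);
translate([380, 773, 0]) cube([42, 42, 431]);
translate([2475, 413, 0]) cube([42, 42, 431]);
translate([2475, 773, 0]) cube([42, 42, 431]);


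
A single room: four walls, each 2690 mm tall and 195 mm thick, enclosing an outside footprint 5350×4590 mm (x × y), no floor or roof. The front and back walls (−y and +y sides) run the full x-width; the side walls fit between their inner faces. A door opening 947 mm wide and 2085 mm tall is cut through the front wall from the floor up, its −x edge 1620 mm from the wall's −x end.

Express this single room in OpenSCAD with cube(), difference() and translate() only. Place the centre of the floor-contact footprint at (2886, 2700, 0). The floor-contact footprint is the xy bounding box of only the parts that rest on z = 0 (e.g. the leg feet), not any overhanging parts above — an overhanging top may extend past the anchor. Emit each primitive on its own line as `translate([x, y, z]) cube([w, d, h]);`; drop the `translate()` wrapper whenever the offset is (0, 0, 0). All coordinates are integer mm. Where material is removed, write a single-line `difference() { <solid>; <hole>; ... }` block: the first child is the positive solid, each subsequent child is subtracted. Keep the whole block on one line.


difference() { translate([211, 405, 0]) cube([5350, 195, 2690]); translate([1831, 405, 0]) cube([947, 195, 2085]); }
translate([211, 4800, 0]) cube([5350, 195, 2690]);
translate([211, 600, 0]) cube([195, 4200, 2690]);
translate([5366, 600, 0]) cube([195, 4200, 2690]);


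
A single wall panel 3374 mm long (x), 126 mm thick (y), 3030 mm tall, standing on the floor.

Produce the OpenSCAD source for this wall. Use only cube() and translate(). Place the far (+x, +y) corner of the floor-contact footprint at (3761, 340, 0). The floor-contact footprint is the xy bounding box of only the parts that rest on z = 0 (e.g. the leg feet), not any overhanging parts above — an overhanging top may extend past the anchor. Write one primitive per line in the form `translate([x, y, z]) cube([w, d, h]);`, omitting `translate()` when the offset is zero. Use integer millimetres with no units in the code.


translate([387, 214, 0]) cube([3374, 126, 3030]);


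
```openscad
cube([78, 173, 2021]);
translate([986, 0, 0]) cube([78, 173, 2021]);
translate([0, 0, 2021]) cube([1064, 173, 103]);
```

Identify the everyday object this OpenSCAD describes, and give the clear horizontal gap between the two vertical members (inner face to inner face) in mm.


A door frame. The clear opening width is 908 mm.

Two 2021 mm tall posts with a header on top — a door frame. The left jamb is 78 mm wide at x = 0; the right jamb starts at x = 986. The clear opening is 986 − 78 = 908 mm.


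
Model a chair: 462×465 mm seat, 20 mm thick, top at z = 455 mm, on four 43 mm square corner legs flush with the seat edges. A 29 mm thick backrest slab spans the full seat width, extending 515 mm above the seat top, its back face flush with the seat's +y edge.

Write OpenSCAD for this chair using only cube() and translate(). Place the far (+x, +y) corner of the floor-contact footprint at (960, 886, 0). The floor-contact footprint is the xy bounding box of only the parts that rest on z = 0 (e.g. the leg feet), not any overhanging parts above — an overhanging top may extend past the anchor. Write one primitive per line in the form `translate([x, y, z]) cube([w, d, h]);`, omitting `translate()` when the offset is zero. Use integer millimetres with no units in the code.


translate([498, 421, 435]) cube([462, 465, 20]);
translate([498, 421, 0]) cube([43, 43, 435]);
translate([917, 421, 0]) cube([43, 43, 435]);
translate([498, 843, 0]) cube([43, 43, 435]);
translate([917, 843, 0]) cube([43, 43, 435]);
translate([498, 857, 455]) cube([462, 29, 515]);


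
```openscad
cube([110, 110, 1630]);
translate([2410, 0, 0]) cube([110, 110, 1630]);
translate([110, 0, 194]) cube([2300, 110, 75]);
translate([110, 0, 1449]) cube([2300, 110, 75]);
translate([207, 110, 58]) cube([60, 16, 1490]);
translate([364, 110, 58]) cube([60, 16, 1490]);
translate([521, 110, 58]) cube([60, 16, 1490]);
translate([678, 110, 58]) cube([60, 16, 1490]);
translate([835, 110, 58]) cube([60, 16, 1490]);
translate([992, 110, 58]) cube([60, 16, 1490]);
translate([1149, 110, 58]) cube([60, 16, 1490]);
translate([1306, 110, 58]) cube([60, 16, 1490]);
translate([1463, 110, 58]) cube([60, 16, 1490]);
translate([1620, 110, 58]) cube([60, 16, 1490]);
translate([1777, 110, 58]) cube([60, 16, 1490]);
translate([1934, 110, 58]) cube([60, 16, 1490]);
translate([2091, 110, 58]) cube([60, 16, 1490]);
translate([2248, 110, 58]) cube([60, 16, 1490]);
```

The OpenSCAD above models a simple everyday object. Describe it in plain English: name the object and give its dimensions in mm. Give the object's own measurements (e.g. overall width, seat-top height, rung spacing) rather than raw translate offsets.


A fence section. Two 110×110 mm posts, 1630 mm tall, stand on the floor with a clear span of 2300 mm between their inner faces. Two horizontal rails of 110×75 mm section span the gap between the posts with their undersides at z = 194 mm and z = 1449 mm, flush with the posts' −y face. 14 pickets, each 60 mm wide, 16 mm thick and 1490 mm tall, are fixed to the +y face of the rails with their bottoms at z = 58 mm, spaced across the span with a 97 mm gap after the −x post and between neighbouring pickets, with 102 mm left before the +x post.


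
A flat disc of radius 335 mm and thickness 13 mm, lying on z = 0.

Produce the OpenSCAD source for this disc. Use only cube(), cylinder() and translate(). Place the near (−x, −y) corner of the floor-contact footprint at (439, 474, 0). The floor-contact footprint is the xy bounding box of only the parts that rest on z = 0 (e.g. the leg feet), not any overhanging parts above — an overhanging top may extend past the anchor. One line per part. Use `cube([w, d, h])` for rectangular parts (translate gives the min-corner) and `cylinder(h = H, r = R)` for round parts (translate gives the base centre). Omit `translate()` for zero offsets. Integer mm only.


translate([774, 809, 0]) cylinder(h = 13, r = 335);


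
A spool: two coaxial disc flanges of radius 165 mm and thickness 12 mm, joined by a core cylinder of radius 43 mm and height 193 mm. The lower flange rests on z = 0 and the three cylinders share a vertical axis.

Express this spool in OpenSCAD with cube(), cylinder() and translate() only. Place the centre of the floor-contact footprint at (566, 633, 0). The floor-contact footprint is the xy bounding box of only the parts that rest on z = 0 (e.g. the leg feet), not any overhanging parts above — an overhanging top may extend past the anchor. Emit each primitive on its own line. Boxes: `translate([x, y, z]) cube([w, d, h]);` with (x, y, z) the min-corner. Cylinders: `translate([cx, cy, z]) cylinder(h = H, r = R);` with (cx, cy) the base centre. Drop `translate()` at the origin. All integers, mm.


translate([566, 633, 0]) cylinder(h = 12, r = 165);
translate([566, 633, 12]) cylinder(h = 193, r = 43);
translate([566, 633, 205]) cylinder(h = 12, r = 165);


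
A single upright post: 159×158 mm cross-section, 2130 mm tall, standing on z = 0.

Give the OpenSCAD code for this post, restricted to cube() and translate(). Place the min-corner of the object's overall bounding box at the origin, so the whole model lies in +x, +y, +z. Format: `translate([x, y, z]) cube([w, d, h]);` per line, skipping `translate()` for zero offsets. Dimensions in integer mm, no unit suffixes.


cube([159, 158, 2130]);


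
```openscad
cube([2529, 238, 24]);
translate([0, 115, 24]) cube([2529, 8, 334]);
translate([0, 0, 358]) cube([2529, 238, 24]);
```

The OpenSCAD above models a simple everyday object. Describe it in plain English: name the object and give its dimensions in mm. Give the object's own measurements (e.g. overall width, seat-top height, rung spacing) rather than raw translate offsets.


An I-beam lying along x, 2529 mm long. Overall section height 382 mm. Two flanges 238 mm wide (y) and 24 mm thick, one on the floor and one at the top; a web 8 mm thick runs between them, centred on the flange width.


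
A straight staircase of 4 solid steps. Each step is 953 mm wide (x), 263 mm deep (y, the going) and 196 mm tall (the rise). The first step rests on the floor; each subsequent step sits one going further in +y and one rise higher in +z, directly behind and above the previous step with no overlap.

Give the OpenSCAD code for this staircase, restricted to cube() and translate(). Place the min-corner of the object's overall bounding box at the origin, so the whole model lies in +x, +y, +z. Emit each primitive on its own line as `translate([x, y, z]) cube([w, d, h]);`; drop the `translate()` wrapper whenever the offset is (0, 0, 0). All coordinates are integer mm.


cube([953, 263, 196]);
translate([0, 263, 196]) cube([953, 263, 196]);
translate([0, 526, 392]) cube([953, 263, 196]);
translate([0, 789, 588]) cube([953, 263, 196]);


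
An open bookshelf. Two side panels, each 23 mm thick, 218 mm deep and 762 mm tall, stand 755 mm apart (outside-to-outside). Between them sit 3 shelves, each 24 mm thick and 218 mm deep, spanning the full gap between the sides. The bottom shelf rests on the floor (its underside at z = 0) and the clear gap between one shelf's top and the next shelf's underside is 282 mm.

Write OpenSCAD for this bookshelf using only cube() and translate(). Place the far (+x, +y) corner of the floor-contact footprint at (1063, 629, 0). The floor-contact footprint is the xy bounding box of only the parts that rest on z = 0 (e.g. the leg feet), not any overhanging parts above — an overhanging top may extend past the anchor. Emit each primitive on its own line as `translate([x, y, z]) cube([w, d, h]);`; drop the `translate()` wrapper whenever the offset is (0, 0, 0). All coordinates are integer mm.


translate([308, 411, 0]) cube([23, 218, 762]);
translate([1040, 411, 0]) cube([23, 218, 762]);
translate([331, 411, 0]) cube([709, 218, 24]);
translate([331, 411, 306]) cube([709, 218, 24]);
translate([331, 411, 612]) cube([709, 218, 24]);


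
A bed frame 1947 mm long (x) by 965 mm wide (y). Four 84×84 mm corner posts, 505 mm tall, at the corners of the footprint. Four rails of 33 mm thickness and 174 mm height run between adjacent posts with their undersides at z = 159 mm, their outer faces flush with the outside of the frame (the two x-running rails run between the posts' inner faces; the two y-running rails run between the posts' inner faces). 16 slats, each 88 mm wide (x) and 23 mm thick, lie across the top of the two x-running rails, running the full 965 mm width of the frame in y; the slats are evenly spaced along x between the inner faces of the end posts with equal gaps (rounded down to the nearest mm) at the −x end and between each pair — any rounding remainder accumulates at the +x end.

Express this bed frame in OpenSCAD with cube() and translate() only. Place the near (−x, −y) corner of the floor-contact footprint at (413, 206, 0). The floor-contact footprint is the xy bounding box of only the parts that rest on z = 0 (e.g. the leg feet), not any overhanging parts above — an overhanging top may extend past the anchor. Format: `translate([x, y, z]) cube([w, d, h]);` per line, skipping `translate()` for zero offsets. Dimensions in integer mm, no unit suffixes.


// slat z = rail_z + rail_h = 159 + 174 = 333
// slat gap = ⌊(1779 − 16·88) / 17⌋ = 21
translate([413, 206, 0]) cube([84, 84, 505]);
translate([413, 1087, 0]) cube([84, 84, 505]);
translate([2276, 206, 0]) cube([84, 84, 505]);
translate([2276, 1087, 0]) cube([84, 84, 505]);
translate([497, 206, 159]) cube([1779, 33, 174]);
translate([497, 1138, 159]) cube([1779, 33, 174]);
translate([413, 290, 159]) cube([33, 797, 174]);
translate([2327, 290, 159]) cube([33, 797, 174]);
translate([518, 206, 333]) cube([88, 965, 23]);
translate([627, 206, 333]) cube([88, 965, 23]);
translate([736, 206, 333]) cube([88, 965, 23]);
translate([845, 206, 333]) cube([88, 965, 23]);
translate([954, 206, 333]) cube([88, 965, 23]);
translate([1063, 206, 333]) cube([88, 965, 23]);
translate([1172, 206, 333]) cube([88, 965, 23]);
translate([1281, 206, 333]) cube([88, 965, 23]);
translate([1390, 206, 333]) cube([88, 965, 23]);
translate([1499, 206, 333]) cube([88, 965, 23]);
translate([1608, 206, 333]) cube([88, 965, 23]);
translate([1717, 206, 333]) cube([88, 965, 23]);
translate([1826, 206, 333]) cube([88, 965, 23]);
translate([1935, 206, 333]) cube([88, 965, 23]);
translate([2044, 206, 333]) cube([88, 965, 23]);
translate([2153, 206, 333]) cube([88, 965, 23]);


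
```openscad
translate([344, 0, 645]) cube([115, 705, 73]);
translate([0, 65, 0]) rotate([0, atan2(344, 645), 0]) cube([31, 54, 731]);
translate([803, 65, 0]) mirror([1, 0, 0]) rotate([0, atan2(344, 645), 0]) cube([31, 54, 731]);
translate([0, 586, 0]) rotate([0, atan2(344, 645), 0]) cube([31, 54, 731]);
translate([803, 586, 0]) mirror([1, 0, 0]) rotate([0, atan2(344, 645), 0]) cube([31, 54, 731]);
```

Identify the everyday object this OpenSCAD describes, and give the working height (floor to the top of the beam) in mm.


A sawhorse. The overall height is 718 mm.

A beam across two mirrored pairs of raked legs — a sawhorse. The beam's underside is at z = 645 (matching the legs' vertical rise in atan2(344, 645)) and the beam is 73 mm tall, so its top is at 645 + 73 = 718 mm. The raked legs top out at the beam's underside, so that is the highest point.


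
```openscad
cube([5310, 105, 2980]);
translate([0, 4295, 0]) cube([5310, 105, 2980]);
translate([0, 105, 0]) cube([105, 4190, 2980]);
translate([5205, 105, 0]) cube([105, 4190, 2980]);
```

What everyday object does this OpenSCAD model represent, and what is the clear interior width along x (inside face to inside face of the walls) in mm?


A house (or room) frame. The interior width is 5100 mm.

Four 2980 mm walls enclosing a rectangle with no floor or roof — a room or house frame. Outside width is 5310 mm and wall thickness is 105 mm, so the interior width is 5310 − 2 × 105 = 5100 mm.


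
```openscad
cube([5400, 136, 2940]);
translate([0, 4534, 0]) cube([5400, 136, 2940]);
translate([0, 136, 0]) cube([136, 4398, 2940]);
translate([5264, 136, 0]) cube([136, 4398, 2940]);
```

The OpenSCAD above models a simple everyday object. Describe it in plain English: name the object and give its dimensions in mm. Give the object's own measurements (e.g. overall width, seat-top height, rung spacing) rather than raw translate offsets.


The wall frame of a small rectangular building: four walls, each 2940 mm tall and 136 mm thick, enclosing a footprint 5400 mm (x) by 4670 mm (y) outside-to-outside, with no floor or roof. The front and back walls (the −y and +y sides) span the full width; the two side walls fit between them.


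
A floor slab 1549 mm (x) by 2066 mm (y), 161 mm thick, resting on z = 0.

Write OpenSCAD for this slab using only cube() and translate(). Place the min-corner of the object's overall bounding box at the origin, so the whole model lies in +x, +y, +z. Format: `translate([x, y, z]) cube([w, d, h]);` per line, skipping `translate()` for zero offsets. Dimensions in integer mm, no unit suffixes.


cube([1549, 2066, 161]);


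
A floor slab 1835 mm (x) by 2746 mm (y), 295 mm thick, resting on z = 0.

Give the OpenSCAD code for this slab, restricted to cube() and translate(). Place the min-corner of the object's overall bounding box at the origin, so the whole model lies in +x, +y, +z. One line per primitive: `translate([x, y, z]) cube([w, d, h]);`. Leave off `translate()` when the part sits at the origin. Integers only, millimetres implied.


cube([1835, 2746, 295]);


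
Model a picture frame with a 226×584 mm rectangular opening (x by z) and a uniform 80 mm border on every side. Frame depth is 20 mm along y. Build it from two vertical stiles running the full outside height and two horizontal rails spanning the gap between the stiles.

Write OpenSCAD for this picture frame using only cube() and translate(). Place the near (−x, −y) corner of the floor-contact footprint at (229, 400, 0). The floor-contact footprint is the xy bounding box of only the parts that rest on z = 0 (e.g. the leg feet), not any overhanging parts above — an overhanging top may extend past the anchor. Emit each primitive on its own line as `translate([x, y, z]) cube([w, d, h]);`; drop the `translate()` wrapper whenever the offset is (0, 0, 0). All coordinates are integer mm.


translate([229, 400, 0]) cube([80, 20, 744]);
translate([535, 400, 0]) cube([80, 20, 744]);
translate([309, 400, 0]) cube([226, 20, 80]);
translate([309, 400, 664]) cube([226, 20, 80]);


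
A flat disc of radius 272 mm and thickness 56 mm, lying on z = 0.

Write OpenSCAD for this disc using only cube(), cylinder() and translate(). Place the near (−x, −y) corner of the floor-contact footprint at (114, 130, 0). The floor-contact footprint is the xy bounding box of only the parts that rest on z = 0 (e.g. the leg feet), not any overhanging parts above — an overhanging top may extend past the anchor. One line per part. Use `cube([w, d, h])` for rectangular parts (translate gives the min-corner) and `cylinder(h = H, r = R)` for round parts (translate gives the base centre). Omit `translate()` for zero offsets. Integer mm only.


translate([386, 402, 0]) cylinder(h = 56, r = 272);


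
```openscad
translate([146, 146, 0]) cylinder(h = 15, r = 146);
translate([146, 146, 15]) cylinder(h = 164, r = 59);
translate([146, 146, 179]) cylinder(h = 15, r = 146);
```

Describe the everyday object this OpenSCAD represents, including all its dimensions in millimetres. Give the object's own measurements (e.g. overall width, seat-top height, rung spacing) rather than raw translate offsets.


A spool: two coaxial disc flanges of radius 146 mm and thickness 15 mm, joined by a core cylinder of radius 59 mm and height 164 mm. The lower flange rests on z = 0 and the three cylinders share a vertical axis.


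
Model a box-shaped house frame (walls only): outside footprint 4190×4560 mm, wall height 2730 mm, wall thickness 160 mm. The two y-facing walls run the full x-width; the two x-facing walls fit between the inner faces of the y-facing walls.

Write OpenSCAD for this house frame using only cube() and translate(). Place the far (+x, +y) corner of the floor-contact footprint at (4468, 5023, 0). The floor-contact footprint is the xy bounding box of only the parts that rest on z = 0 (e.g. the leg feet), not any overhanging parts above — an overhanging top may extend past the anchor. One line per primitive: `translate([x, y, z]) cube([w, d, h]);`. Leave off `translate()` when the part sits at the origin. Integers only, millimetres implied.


translate([278, 463, 0]) cube([4190, 160, 2730]);
translate([278, 4863, 0]) cube([4190, 160, 2730]);
translate([278, 623, 0]) cube([160, 4240, 2730]);
translate([4308, 623, 0]) cube([160, 4240, 2730]);


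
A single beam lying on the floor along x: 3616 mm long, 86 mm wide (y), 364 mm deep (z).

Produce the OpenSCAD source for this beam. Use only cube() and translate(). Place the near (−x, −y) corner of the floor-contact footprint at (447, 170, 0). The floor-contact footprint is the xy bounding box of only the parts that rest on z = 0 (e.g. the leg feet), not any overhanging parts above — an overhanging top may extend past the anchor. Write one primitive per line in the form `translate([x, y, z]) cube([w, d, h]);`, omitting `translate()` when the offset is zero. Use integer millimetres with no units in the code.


translate([447, 170, 0]) cube([3616, 86, 364]);


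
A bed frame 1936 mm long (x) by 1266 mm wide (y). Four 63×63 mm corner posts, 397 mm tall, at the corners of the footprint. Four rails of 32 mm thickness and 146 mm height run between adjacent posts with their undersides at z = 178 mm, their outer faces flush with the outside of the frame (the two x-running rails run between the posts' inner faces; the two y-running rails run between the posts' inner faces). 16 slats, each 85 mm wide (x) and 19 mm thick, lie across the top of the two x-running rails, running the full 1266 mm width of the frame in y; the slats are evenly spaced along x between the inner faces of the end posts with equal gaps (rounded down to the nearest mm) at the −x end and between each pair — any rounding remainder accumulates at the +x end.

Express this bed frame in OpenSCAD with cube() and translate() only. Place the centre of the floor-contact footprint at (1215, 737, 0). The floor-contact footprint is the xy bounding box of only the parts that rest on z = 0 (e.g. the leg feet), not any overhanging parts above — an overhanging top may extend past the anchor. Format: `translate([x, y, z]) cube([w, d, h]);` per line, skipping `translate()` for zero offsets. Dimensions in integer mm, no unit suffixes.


translate([247, 104, 0]) cube([63, 63, 397]);
translate([247, 1307, 0]) cube([63, 63, 397]);
translate([2120, 104, 0]) cube([63, 63, 397]);
translate([2120, 1307, 0]) cube([63, 63, 397]);
translate([310, 104, 178]) cube([1810, 32, 146]);
translate([310, 1338, 178]) cube([1810, 32, 146]);
translate([247, 167, 178]) cube([32, 1140, 146]);
translate([2151, 167, 178]) cube([32, 1140, 146]);
translate([336, 104, 324]) cube([85, 1266, 19]);
translate([447, 104, 324]) cube([85, 1266, 19]);
translate([558, 104, 324]) cube([85, 1266, 19]);
translate([669, 104, 324]) cube([85, 1266, 19]);
translate([780, 104, 324]) cube([85, 1266, 19]);
translate([891, 104, 324]) cube([85, 1266, 19]);
translate([1002, 104, 324]) cube([85, 1266, 19]);
translate([1113, 104, 324]) cube([85, 1266, 19]);
translate([1224, 104, 324]) cube([85, 1266, 19]);
translate([1335, 104, 324]) cube([85, 1266, 19]);
translate([1446, 104, 324]) cube([85, 1266, 19]);
translate([1557, 104, 324]) cube([85, 1266, 19]);
translate([1668, 104, 324]) cube([85, 1266, 19]);
translate([1779, 104, 324]) cube([85, 1266, 19]);
translate([1890, 104, 324]) cube([85, 1266, 19]);
translate([2001, 104, 324]) cube([85, 1266, 19]);


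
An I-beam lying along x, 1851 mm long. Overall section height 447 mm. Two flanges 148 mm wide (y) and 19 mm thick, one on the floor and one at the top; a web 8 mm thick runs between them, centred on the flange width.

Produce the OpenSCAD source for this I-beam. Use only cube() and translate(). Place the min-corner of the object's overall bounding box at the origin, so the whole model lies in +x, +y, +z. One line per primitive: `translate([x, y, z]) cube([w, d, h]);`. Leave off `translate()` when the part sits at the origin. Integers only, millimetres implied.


cube([1851, 148, 19]);
translate([0, 70, 19]) cube([1851, 8, 409]);
translate([0, 0, 428]) cube([1851, 148, 19]);


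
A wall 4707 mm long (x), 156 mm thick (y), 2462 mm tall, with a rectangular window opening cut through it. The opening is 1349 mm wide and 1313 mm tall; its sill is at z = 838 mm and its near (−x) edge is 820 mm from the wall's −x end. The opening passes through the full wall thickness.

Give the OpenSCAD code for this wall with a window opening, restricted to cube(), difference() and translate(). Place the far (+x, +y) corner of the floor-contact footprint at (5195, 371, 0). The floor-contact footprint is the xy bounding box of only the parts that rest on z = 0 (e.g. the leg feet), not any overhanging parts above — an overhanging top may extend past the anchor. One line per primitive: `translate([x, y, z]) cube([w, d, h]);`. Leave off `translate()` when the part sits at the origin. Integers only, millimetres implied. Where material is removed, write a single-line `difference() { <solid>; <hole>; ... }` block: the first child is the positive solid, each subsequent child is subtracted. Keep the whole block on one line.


difference() { translate([488, 215, 0]) cube([4707, 156, 2462]); translate([1308, 215, 838]) cube([1349, 156, 1313]); }


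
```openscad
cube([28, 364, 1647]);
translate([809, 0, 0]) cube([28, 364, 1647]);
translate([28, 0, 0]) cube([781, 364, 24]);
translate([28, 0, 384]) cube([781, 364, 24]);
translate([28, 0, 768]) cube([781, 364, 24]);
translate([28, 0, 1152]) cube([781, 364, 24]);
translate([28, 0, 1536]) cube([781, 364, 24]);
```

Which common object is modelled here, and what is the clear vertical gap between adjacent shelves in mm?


A bookshelf. The clear shelf gap is 360 mm.

Two tall side panels with 5 horizontal boards between them — a bookshelf. The first two shelf undersides are at z = 0 and z = 384; with shelf thickness 24, the clear gap is 384 − 0 − 24 = 360 mm.


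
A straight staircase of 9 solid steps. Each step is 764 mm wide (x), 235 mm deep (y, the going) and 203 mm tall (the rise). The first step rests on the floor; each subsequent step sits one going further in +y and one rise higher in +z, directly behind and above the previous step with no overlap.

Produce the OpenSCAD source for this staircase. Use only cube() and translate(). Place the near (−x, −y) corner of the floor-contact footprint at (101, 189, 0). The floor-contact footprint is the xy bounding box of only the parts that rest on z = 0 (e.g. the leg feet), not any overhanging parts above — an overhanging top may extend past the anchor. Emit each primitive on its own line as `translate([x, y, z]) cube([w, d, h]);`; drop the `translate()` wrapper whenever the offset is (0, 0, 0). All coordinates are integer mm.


translate([101, 189, 0]) cube([764, 235, 203]);
translate([101, 424, 203]) cube([764, 235, 203]);
translate([101, 659, 406]) cube([764, 235, 203]);
translate([101, 894, 609]) cube([764, 235, 203]);
translate([101, 1129, 812]) cube([764, 235, 203]);
translate([101, 1364, 1015]) cube([764, 235, 203]);
translate([101, 1599, 1218]) cube([764, 235, 203]);
translate([101, 1834, 1421]) cube([764, 235, 203]);
translate([101, 2069, 1624]) cube([764, 235, 203]);


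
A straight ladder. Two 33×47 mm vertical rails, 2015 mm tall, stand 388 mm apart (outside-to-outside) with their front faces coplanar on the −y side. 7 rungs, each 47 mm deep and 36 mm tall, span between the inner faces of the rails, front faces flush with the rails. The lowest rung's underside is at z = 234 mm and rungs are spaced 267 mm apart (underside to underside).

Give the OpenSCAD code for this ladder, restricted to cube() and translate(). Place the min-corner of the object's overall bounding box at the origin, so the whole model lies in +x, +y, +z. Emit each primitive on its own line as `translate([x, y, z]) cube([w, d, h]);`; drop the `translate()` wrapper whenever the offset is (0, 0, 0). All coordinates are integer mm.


cube([33, 47, 2015]);
translate([355, 0, 0]) cube([33, 47, 2015]);
translate([33, 0, 234]) cube([322, 47, 36]);
translate([33, 0, 501]) cube([322, 47, 36]);
translate([33, 0, 768]) cube([322, 47, 36]);
translate([33, 0, 1035]) cube([322, 47, 36]);
translate([33, 0, 1302]) cube([322, 47, 36]);
translate([33, 0, 1569]) cube([322, 47, 36]);
translate([33, 0, 1836]) cube([322, 47, 36]);


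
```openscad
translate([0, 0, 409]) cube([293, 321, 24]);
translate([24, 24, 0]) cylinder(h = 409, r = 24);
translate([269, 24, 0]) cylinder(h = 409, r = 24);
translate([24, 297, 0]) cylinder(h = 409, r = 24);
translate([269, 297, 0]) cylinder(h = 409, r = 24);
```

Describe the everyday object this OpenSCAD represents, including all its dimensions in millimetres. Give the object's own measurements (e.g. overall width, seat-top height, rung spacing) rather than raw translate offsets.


A four-legged stool. The seat is a 293×321×24 mm slab whose top surface is at z = 433 mm; four round legs, each 48 mm in diameter, run from the floor (z = 0) to the underside of the seat, each leg's axis is inset half a diameter from the nearest pair of seat edges (so the leg's bounding box is flush with the corner).


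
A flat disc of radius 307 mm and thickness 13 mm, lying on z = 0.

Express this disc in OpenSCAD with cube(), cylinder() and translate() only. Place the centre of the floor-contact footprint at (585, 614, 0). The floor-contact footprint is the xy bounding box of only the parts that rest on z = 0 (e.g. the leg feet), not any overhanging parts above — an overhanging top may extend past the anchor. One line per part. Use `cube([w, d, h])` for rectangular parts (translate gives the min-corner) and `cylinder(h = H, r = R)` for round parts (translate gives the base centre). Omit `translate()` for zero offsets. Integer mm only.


translate([585, 614, 0]) cylinder(h = 13, r = 307);


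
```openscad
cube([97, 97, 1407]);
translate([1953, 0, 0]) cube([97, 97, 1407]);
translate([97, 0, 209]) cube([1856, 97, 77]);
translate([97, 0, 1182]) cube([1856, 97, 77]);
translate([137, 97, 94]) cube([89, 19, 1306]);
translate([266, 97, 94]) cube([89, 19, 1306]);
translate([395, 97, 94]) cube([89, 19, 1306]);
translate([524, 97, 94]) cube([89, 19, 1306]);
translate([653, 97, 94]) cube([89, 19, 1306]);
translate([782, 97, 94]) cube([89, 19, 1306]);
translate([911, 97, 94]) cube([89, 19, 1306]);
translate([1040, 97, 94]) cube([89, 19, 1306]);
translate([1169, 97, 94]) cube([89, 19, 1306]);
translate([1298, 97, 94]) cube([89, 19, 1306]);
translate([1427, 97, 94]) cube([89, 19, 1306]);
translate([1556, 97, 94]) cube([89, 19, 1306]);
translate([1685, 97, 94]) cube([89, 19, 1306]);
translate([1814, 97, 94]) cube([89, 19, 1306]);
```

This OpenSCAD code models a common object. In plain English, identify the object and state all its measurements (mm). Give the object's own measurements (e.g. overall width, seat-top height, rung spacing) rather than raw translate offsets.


A fence section. Two 97×97 mm posts, 1407 mm tall, stand on the floor with a clear span of 1856 mm between their inner faces. Two horizontal rails of 97×77 mm section span the gap between the posts with their undersides at z = 209 mm and z = 1182 mm, flush with the posts' −y face. 14 pickets, each 89 mm wide, 19 mm thick and 1306 mm tall, are fixed to the +y face of the rails with their bottoms at z = 94 mm, spaced across the span with a 40 mm gap after the −x post and between neighbouring pickets, with 50 mm left before the +x post.


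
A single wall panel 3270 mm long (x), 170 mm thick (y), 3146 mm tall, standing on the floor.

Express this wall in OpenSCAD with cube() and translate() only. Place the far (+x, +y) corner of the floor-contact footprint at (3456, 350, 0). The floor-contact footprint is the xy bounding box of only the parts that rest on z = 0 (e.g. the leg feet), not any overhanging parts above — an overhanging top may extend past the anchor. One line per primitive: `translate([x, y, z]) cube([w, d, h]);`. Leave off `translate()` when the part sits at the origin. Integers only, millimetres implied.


translate([186, 180, 0]) cube([3270, 170, 3146]);


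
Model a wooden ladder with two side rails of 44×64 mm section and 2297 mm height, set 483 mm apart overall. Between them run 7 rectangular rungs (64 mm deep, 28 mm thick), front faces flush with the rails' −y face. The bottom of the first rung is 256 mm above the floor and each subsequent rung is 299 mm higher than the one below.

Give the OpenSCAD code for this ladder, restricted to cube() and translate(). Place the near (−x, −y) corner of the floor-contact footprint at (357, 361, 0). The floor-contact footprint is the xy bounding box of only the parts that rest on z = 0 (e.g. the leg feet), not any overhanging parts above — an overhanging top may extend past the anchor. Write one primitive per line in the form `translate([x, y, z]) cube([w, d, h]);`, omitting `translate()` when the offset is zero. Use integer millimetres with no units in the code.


translate([357, 361, 0]) cube([44, 64, 2297]);
translate([796, 361, 0]) cube([44, 64, 2297]);
translate([401, 361, 256]) cube([395, 64, 28]);
translate([401, 361, 555]) cube([395, 64, 28]);
translate([401, 361, 854]) cube([395, 64, 28]);
translate([401, 361, 1153]) cube([395, 64, 28]);
translate([401, 361, 1452]) cube([395, 64, 28]);
translate([401, 361, 1751]) cube([395, 64, 28]);
translate([401, 361, 2050]) cube([395, 64, 28]);
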